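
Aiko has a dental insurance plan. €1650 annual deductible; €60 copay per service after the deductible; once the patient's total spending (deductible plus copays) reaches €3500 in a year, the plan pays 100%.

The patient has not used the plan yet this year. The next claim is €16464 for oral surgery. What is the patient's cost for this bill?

Deductible not yet touched, so the first €1650 of the bill goes to the deductible.
After the €1650 deductible portion, €16464 − €1650 = €14814 is subject to the copay.
Copay on this service: €60.
So the patient owes €1650 + €60 = €1710 before any cap.
Total out-of-pocket so far would be €0 + €1710 = €1710, below the €3500 cap — no reduction.

€1710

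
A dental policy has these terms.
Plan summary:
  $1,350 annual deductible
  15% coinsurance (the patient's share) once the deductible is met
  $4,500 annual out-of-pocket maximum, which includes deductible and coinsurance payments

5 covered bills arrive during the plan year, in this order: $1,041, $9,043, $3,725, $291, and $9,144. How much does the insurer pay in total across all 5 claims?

$18,744

Claim 1 ($1,041): fully absorbed by the deductible. Patient pays $1,041; OOP now $1,041. Insurer: $1,041 − $1,041 = $0.
Claim 2 ($9,043): deductible takes $309, $8,734 remains; coinsurance $8,734 × 15% = $1,310.10. Patient pays $1,619.10; OOP now $2,660.10. Insurer: $9,043 − $1,619.10 = $7,423.90.
Claim 3 ($3,725): deductible met; 15% of $3,725 = $558.75. Patient pays $558.75; OOP now $3,218.85. Plan pays $3,725 − $558.75 = $3,166.25.
Claim 4 ($291): deductible met; 15% of $291 = $43.65. Patient owes $43.65 (running OOP $3,262.50). Insurer: $291 − $43.65 = $247.35.
Claim 5 ($9,144): deductible already satisfied, so patient's share is 15% × $9,144 = $1,371.60. That would push OOP to $4,634.10, over the $4,500 cap, so patient pays $4,500 − $3,262.50 = $1,237.50. Plan pays $9,144 − $1,237.50 = $7,906.50.
Insurer total = bills − patient's total = $23,244 − $4,500 = $18,744.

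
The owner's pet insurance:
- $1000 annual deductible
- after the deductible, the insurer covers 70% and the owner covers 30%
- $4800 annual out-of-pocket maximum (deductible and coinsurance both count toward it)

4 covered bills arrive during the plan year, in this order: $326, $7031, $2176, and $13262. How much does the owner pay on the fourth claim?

Claim 1 — $326: fully absorbed by the deductible. Cost to owner: $326. OOP to date $326.
Claim 2 — $7031: deductible takes $674, $6357 remains; coinsurance $6357 × 30% = $1907.10. Owner owes $2581.10 (running OOP $2907.10).
Claim 3 — $2176: deductible already satisfied, so owner's share is 30% × $2176 = $652.80. Cost to owner: $652.80. OOP to date $3559.90.
Claim 4 — $13262: deductible already satisfied, so owner's share is 30% × $13262 = $3978.60. OOP would hit $7538.50 > $4800, so the cap limits the owner to $4800 − $3559.90 = $1240.10.

$1240.10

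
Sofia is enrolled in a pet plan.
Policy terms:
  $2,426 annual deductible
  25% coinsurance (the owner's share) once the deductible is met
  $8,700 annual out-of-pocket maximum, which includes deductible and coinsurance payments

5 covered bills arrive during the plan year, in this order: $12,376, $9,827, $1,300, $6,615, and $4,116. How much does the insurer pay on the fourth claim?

#1 ($12,376): deductible takes $2,426, $9,950 remains; owner's 25% is $2,487.50. Owner pays $4,913.50; OOP now $4,913.50. Plan pays $12,376 − $4,913.50 = $7,462.50.
#2 ($9,827): deductible met; 25% of $9,827 = $2,456.75. Cost to owner: $2,456.75. OOP to date $7,370.25. Plan pays $9,827 − $2,456.75 = $7,370.25.
#3 ($1,300): deductible already satisfied, so owner's share is 25% × $1,300 = $325. Owner pays $325; OOP now $7,695.25. Insurer: $1,300 − $325 = $975.
#4 ($6,615): deductible already satisfied, so owner's share is 25% × $6,615 = $1,653.75. OOP would hit $9,349 > $8,700, so the cap limits the owner to $8,700 − $7,695.25 = $1,004.75. Insurer: $6,615 − $1,004.75 = $5,610.25.

$5,610.25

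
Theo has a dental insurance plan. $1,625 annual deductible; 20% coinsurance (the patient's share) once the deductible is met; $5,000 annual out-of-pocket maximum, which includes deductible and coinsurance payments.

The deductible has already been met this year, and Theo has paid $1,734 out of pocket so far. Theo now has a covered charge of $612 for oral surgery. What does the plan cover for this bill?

The deductible is already satisfied, so the full bill goes to coinsurance.
Coinsurance: $612 × 20% = $122.40.
Cumulative spending $1,734 + $122.40 = $1,856.40 stays under the $5,000 maximum.
The insurer covers the remainder: $612 − $122.40 = $489.60.

$489.60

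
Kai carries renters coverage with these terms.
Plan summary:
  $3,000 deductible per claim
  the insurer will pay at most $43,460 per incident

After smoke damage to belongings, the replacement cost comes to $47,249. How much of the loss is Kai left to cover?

$3,789

Less the $3,000 deductible: $47,249 − $3,000 = $44,249.
The $43,460 per-incident cap binds; insurer pays $43,460.
Out of pocket: $47,249 − $43,460 = $3,789.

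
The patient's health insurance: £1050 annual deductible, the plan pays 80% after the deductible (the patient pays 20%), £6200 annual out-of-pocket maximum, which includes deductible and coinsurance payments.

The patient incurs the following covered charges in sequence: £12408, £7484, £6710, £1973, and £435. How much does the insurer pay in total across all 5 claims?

£22810

Claim 1 (£12408): deductible takes £1050, £11358 remains; coinsurance £11358 × 20% = £2271.60. Cost to patient: £3321.60. OOP to date £3321.60. Insurer: £12408 − £3321.60 = £9086.40.
Claim 2 (£7484): deductible met; 20% of £7484 = £1496.80. Patient pays £1496.80; OOP now £4818.40. Insurer: £7484 − £1496.80 = £5987.20.
Claim 3 (£6710): 20% coinsurance on £6710 = £1342. Patient pays £1342; OOP now £6160.40. Plan pays £6710 − £1342 = £5368.
Claim 4 (£1973): 20% coinsurance on £1973 = £394.60. That would push OOP to £6555, over the £6200 cap, so patient pays £6200 − £6160.40 = £39.60. Insurer: £1973 − £39.60 = £1933.40.
Claim 5 (£435): deductible already satisfied, so patient's share is 20% × £435 = £87. That would push OOP to £6287, over the £6200 cap, so patient pays £6200 − £6200 = £0. Insurer: £435 − £0 = £435.
Insurer total = bills − patient's total = £29010 − £6200 = £22810.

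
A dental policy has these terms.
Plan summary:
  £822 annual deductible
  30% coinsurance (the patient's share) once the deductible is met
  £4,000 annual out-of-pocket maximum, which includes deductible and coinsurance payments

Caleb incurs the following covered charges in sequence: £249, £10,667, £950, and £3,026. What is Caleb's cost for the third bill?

£149.80

#1 (£249): all of it applies to the deductible. Patient owes £249 (running OOP £249).
#2 (£10,667): £573 to deductible, leaving £10,094; 30% of £10,094 = £3,028.20. Patient owes £3,601.20 (running OOP £3,850.20).
#3 (£950): 30% coinsurance on £950 = £285. Adding that to £3,850.20 gives £4,135.20, past the £4,000 cap; patient pays only £4,000 − £3,850.20 = £149.80.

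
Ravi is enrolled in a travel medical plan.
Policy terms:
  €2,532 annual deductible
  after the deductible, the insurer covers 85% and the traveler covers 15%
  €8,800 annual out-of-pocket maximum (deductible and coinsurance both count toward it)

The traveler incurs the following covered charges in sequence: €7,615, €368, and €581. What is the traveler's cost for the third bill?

€87.15

#1 (€7,615): €2,532 to deductible, leaving €5,083; 15% of €5,083 = €762.45. Cost to traveler: €3,294.45. OOP to date €3,294.45.
#2 (€368): 15% coinsurance on €368 = €55.20. Traveler pays €55.20; OOP now €3,349.65.
#3 (€581): deductible met; 15% of €581 = €87.15. Cost to traveler: €87.15. OOP to date €3,436.80.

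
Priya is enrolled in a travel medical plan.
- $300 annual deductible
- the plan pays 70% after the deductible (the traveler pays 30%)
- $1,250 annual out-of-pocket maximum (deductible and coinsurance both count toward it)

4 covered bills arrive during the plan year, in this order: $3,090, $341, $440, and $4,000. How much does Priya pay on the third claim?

$10.70

Claim 1 ($3,090): $300 finishes the deductible; $2,790 goes to coinsurance; traveler's 30% is $837. Traveler owes $1,137 (running OOP $1,137).
Claim 2 ($341): 30% coinsurance on $341 = $102.30. Cost to traveler: $102.30. OOP to date $1,239.30.
Claim 3 ($440): deductible already satisfied, so traveler's share is 30% × $440 = $132. OOP would hit $1,371.30 > $1,250, so the cap limits the traveler to $1,250 − $1,239.30 = $10.70.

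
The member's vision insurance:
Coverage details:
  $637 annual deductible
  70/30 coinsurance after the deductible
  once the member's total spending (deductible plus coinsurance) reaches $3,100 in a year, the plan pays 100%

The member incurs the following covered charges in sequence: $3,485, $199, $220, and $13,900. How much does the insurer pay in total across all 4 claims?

Claim 1 — $3,485: $637 to deductible, leaving $2,848; member's 30% is $854.40. Member owes $1,491.40 (running OOP $1,491.40). Insurer: $3,485 − $1,491.40 = $1,993.60.
Claim 2 — $199: deductible met; 30% of $199 = $59.70. Member pays $59.70; OOP now $1,551.10. Insurer: $199 − $59.70 = $139.30.
Claim 3 — $220: 30% coinsurance on $220 = $66. Member pays $66; OOP now $1,617.10. Insurer: $220 − $66 = $154.
Claim 4 — $13,900: 30% coinsurance on $13,900 = $4,170. Adding that to $1,617.10 gives $5,787.10, past the $3,100 cap; member pays only $3,100 − $1,617.10 = $1,482.90. Insurer: $13,900 − $1,482.90 = $12,417.10.
Insurer total: $1,993.60 + $139.30 + $154 + $12,417.10 = $14,704.

$14,704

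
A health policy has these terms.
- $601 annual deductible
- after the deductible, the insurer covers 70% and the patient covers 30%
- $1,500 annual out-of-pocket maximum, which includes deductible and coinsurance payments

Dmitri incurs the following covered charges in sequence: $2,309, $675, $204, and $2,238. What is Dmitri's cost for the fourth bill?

Claim 1 — $2,309: deductible takes $601, $1,708 remains; 30% of $1,708 = $512.40. Patient owes $1,113.40 (running OOP $1,113.40).
Claim 2 — $675: deductible met; 30% of $675 = $202.50. Cost to patient: $202.50. OOP to date $1,315.90.
Claim 3 — $204: deductible met; 30% of $204 = $61.20. Patient owes $61.20 (running OOP $1,377.10).
Claim 4 — $2,238: deductible already satisfied, so patient's share is 30% × $2,238 = $671.40. OOP would hit $2,048.50 > $1,500, so the cap limits the patient to $1,500 − $1,377.10 = $122.90.

$122.90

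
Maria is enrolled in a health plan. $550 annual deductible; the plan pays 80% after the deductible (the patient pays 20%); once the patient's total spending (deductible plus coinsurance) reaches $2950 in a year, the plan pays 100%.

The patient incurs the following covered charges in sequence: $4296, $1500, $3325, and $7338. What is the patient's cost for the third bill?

$665

Claim 1 — $4296: $550 finishes the deductible; $3746 goes to coinsurance; 20% of $3746 = $749.20. Cost to patient: $1299.20. OOP to date $1299.20.
Claim 2 — $1500: deductible already satisfied, so patient's share is 20% × $1500 = $300. Patient owes $300 (running OOP $1599.20).
Claim 3 — $3325: deductible met; 20% of $3325 = $665. Patient pays $665; OOP now $2264.20.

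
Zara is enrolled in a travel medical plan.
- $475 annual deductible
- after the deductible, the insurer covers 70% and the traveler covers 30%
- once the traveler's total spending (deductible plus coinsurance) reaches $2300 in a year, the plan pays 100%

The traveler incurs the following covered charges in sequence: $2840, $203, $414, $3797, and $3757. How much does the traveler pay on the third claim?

Claim 1 — $2840: $475 finishes the deductible; $2365 goes to coinsurance; coinsurance $2365 × 30% = $709.50. Traveler pays $1184.50; OOP now $1184.50.
Claim 2 — $203: 30% coinsurance on $203 = $60.90. Traveler owes $60.90 (running OOP $1245.40).
Claim 3 — $414: 30% coinsurance on $414 = $124.20. Traveler owes $124.20 (running OOP $1369.60).

$124.20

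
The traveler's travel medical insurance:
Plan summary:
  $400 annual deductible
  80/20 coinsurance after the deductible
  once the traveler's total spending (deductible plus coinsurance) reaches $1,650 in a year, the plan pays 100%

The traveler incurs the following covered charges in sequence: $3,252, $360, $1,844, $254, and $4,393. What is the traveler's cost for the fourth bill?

Claim 1 ($3,252): $400 finishes the deductible; $2,852 goes to coinsurance; 20% of $2,852 = $570.40. Traveler pays $970.40; OOP now $970.40.
Claim 2 ($360): deductible already satisfied, so traveler's share is 20% × $360 = $72. Cost to traveler: $72. OOP to date $1,042.40.
Claim 3 ($1,844): deductible met; 20% of $1,844 = $368.80. Cost to traveler: $368.80. OOP to date $1,411.20.
Claim 4 ($254): deductible met; 20% of $254 = $50.80. Traveler owes $50.80 (running OOP $1,462).

$50.80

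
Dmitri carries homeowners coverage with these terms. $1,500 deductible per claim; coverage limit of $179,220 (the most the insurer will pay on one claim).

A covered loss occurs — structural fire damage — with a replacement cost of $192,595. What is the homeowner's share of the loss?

$13,375

Subtract the deductible: $192,595 − $1,500 = $191,095.
Since $191,095 > $179,220, the payout is capped at $179,220.
Out of pocket: $192,595 − $179,220 = $13,375.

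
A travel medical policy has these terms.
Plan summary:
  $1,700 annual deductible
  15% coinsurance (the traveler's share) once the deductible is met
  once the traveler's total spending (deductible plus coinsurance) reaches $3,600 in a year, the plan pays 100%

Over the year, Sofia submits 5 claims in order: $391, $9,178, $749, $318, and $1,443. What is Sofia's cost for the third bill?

$112.35

Claim 1 — $391: entire amount goes to the deductible. Traveler owes $391 (running OOP $391).
Claim 2 — $9,178: $1,309 finishes the deductible; $7,869 goes to coinsurance; traveler's 15% is $1,180.35. Cost to traveler: $2,489.35. OOP to date $2,880.35.
Claim 3 — $749: deductible already satisfied, so traveler's share is 15% × $749 = $112.35. Traveler owes $112.35 (running OOP $2,992.70).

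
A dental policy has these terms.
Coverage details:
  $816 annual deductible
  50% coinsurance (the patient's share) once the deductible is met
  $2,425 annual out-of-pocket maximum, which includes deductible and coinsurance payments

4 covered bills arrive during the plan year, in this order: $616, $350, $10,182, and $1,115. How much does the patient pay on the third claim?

#1 ($616): all of it applies to the deductible. Patient pays $616; OOP now $616.
#2 ($350): $200 finishes the deductible; $150 goes to coinsurance; coinsurance $150 × 50% = $75. Cost to patient: $275. OOP to date $891.
#3 ($10,182): deductible already satisfied, so patient's share is 50% × $10,182 = $5,091. Adding that to $891 gives $5,982, past the $2,425 cap; patient pays only $2,425 − $891 = $1,534.

$1,534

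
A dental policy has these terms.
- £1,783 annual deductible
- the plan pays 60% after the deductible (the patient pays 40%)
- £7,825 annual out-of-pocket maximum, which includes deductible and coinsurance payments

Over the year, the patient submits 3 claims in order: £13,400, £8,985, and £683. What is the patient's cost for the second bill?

Claim 1 — £13,400: deductible takes £1,783, £11,617 remains; 40% of £11,617 = £4,646.80. Cost to patient: £6,429.80. OOP to date £6,429.80.
Claim 2 — £8,985: deductible already satisfied, so patient's share is 40% × £8,985 = £3,594. Adding that to £6,429.80 gives £10,023.80, past the £7,825 cap; patient pays only £7,825 − £6,429.80 = £1,395.20.

£1,395.20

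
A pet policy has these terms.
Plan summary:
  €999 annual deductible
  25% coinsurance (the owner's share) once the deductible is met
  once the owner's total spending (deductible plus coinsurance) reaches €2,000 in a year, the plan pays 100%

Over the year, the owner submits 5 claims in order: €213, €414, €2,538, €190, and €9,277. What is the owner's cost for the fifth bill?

Bill 1, €213: fully absorbed by the deductible. Owner pays €213; OOP now €213.
Bill 2, €414: entire amount goes to the deductible. Owner owes €414 (running OOP €627).
Bill 3, €2,538: €372 finishes the deductible; €2,166 goes to coinsurance; 25% of €2,166 = €541.50. Cost to owner: €913.50. OOP to date €1,540.50.
Bill 4, €190: deductible met; 25% of €190 = €47.50. Owner owes €47.50 (running OOP €1,588).
Bill 5, €9,277: deductible met; 25% of €9,277 = €2,319.25. Adding that to €1,588 gives €3,907.25, past the €2,000 cap; owner pays only €2,000 − €1,588 = €412.

€412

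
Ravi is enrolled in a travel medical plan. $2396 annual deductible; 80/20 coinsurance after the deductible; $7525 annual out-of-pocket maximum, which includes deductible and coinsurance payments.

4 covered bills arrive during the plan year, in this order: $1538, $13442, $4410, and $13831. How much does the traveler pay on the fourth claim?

$1730.20

Claim 1 ($1538): entire amount goes to the deductible. Traveler owes $1538 (running OOP $1538).
Claim 2 ($13442): deductible takes $858, $12584 remains; traveler's 20% is $2516.80. Traveler pays $3374.80; OOP now $4912.80.
Claim 3 ($4410): deductible already satisfied, so traveler's share is 20% × $4410 = $882. Cost to traveler: $882. OOP to date $5794.80.
Claim 4 ($13831): 20% coinsurance on $13831 = $2766.20. OOP would hit $8561 > $7525, so the cap limits the traveler to $7525 − $5794.80 = $1730.20.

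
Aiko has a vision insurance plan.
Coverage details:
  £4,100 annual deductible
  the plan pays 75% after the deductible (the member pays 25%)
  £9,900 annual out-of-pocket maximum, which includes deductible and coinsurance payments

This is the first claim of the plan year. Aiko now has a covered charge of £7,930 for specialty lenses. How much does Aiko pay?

Nothing has been paid toward the £4,100 deductible, so the first £4,100 of this charge is applied there.
That leaves £7,930 − £4,100 = £3,830 for coinsurance.
Member's 25% share of £3,830 is £957.50.
Member responsibility before any cap: £4,100 + £957.50 = £5,057.50.
Total out-of-pocket so far would be £0 + £5,057.50 = £5,057.50, below the £9,900 cap — no reduction.

£5,057.50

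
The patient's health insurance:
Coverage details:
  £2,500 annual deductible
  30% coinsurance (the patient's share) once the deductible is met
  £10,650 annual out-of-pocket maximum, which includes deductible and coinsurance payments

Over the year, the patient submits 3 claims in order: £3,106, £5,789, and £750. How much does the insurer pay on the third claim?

Claim 1 (£3,106): £2,500 to deductible, leaving £606; coinsurance £606 × 30% = £181.80. Patient pays £2,681.80; OOP now £2,681.80. Insurer: £3,106 − £2,681.80 = £424.20.
Claim 2 (£5,789): deductible met; 30% of £5,789 = £1,736.70. Patient pays £1,736.70; OOP now £4,418.50. Plan pays £5,789 − £1,736.70 = £4,052.30.
Claim 3 (£750): deductible met; 30% of £750 = £225. Patient owes £225 (running OOP £4,643.50). Insurer: £750 − £225 = £525.

£525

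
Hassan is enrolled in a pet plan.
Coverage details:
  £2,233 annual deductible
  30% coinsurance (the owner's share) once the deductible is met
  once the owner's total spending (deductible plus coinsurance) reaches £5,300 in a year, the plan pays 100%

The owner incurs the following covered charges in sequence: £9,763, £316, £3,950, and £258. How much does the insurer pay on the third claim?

£3,236.80

#1 (£9,763): £2,233 finishes the deductible; £7,530 goes to coinsurance; owner's 30% is £2,259. Owner owes £4,492 (running OOP £4,492). Plan pays £9,763 − £4,492 = £5,271.
#2 (£316): deductible met; 30% of £316 = £94.80. Owner owes £94.80 (running OOP £4,586.80). Plan pays £316 − £94.80 = £221.20.
#3 (£3,950): deductible already satisfied, so owner's share is 30% × £3,950 = £1,185. OOP would hit £5,771.80 > £5,300, so the cap limits the owner to £5,300 − £4,586.80 = £713.20. Insurer: £3,950 − £713.20 = £3,236.80.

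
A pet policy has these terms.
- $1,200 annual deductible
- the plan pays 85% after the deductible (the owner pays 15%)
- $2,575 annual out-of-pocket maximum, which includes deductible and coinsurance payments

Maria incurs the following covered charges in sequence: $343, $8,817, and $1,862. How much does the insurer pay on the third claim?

$1,681

Claim 1 ($343): fully absorbed by the deductible. Owner pays $343; OOP now $343. Insurer: $343 − $343 = $0.
Claim 2 ($8,817): $857 finishes the deductible; $7,960 goes to coinsurance; owner's 15% is $1,194. Owner owes $2,051 (running OOP $2,394). Plan pays $8,817 − $2,051 = $6,766.
Claim 3 ($1,862): deductible already satisfied, so owner's share is 15% × $1,862 = $279.30. Adding that to $2,394 gives $2,673.30, past the $2,575 cap; owner pays only $2,575 − $2,394 = $181. Plan pays $1,862 − $181 = $1,681.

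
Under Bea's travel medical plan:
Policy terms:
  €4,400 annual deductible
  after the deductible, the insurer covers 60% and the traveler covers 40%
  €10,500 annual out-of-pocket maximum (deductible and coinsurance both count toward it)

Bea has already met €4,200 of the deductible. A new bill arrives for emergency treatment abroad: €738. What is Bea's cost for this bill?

€4,200 of the €4,400 deductible is already met, leaving €200.
That leaves €738 − €200 = €538 for coinsurance.
40% of €538 = €215.20 falls to the traveler.
That puts the traveler's cost at €200 + €215.20 = €415.20 before any cap.
Cumulative spending €4,200 + €415.20 = €4,615.20 stays under the €10,500 maximum.

€415.20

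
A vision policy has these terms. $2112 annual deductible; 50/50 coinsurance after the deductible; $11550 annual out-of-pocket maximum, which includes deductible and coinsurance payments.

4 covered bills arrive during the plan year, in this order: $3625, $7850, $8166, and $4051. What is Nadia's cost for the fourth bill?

$673.50

Claim 1 ($3625): $2112 finishes the deductible; $1513 goes to coinsurance; 50% of $1513 = $756.50. Cost to member: $2868.50. OOP to date $2868.50.
Claim 2 ($7850): deductible already satisfied, so member's share is 50% × $7850 = $3925. Cost to member: $3925. OOP to date $6793.50.
Claim 3 ($8166): 50% coinsurance on $8166 = $4083. Cost to member: $4083. OOP to date $10876.50.
Claim 4 ($4051): deductible met; 50% of $4051 = $2025.50. That would push OOP to $12902, over the $11550 cap, so member pays $11550 − $10876.50 = $673.50.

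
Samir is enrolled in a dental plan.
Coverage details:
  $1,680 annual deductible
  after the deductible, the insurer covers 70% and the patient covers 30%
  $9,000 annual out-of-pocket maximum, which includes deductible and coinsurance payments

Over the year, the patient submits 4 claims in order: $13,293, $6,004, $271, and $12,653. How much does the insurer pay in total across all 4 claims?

$23,221

#1 ($13,293): deductible takes $1,680, $11,613 remains; patient's 30% is $3,483.90. Patient pays $5,163.90; OOP now $5,163.90. Insurer: $13,293 − $5,163.90 = $8,129.10.
#2 ($6,004): deductible already satisfied, so patient's share is 30% × $6,004 = $1,801.20. Patient pays $1,801.20; OOP now $6,965.10. Plan pays $6,004 − $1,801.20 = $4,202.80.
#3 ($271): 30% coinsurance on $271 = $81.30. Patient pays $81.30; OOP now $7,046.40. Plan pays $271 − $81.30 = $189.70.
#4 ($12,653): deductible already satisfied, so patient's share is 30% × $12,653 = $3,795.90. Adding that to $7,046.40 gives $10,842.30, past the $9,000 cap; patient pays only $9,000 − $7,046.40 = $1,953.60. Insurer: $12,653 − $1,953.60 = $10,699.40.
Insurer total = bills − patient's total = $32,221 − $9,000 = $23,221.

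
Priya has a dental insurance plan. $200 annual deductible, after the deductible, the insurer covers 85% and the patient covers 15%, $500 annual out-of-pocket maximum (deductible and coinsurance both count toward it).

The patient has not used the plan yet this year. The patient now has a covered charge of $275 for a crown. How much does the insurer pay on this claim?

$63.75

Deductible not yet touched, so the first $200 of the bill goes to the deductible.
The remaining $75 (= $275 − $200) moves to coinsurance.
Coinsurance: $75 × 15% = $11.25.
Patient responsibility before any cap: $200 + $11.25 = $211.25.
Year-to-date out-of-pocket becomes $0 + $211.25 = $211.25, still under the $500 maximum, so no cap applies.
The plan picks up $275 − $211.25 = $63.75.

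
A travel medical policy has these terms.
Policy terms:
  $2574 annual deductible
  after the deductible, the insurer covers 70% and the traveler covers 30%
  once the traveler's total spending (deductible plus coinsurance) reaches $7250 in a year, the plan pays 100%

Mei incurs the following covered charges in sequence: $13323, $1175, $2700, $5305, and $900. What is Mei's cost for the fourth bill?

Claim 1 ($13323): $2574 finishes the deductible; $10749 goes to coinsurance; traveler's 30% is $3224.70. Traveler owes $5798.70 (running OOP $5798.70).
Claim 2 ($1175): deductible met; 30% of $1175 = $352.50. Traveler owes $352.50 (running OOP $6151.20).
Claim 3 ($2700): 30% coinsurance on $2700 = $810. Cost to traveler: $810. OOP to date $6961.20.
Claim 4 ($5305): 30% coinsurance on $5305 = $1591.50. That would push OOP to $8552.70, over the $7250 cap, so traveler pays $7250 − $6961.20 = $288.80.

$288.80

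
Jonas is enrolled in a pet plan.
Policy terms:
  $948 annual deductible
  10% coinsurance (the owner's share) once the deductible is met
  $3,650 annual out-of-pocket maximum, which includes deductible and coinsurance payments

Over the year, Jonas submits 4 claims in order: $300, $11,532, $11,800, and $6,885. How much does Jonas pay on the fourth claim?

#1 ($300): all of it applies to the deductible. Owner pays $300; OOP now $300.
#2 ($11,532): $648 finishes the deductible; $10,884 goes to coinsurance; coinsurance $10,884 × 10% = $1,088.40. Owner owes $1,736.40 (running OOP $2,036.40).
#3 ($11,800): 10% coinsurance on $11,800 = $1,180. Owner pays $1,180; OOP now $3,216.40.
#4 ($6,885): deductible already satisfied, so owner's share is 10% × $6,885 = $688.50. Adding that to $3,216.40 gives $3,904.90, past the $3,650 cap; owner pays only $3,650 − $3,216.40 = $433.60.

$433.60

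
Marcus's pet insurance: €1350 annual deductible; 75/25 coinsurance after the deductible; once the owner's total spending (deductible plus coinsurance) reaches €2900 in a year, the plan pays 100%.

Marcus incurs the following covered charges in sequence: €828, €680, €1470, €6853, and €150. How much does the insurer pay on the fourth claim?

€5710

Bill 1, €828: fully absorbed by the deductible. Cost to owner: €828. OOP to date €828. Plan pays €828 − €828 = €0.
Bill 2, €680: €522 finishes the deductible; €158 goes to coinsurance; 25% of €158 = €39.50. Cost to owner: €561.50. OOP to date €1389.50. Insurer: €680 − €561.50 = €118.50.
Bill 3, €1470: 25% coinsurance on €1470 = €367.50. Owner owes €367.50 (running OOP €1757). Insurer: €1470 − €367.50 = €1102.50.
Bill 4, €6853: 25% coinsurance on €6853 = €1713.25. OOP would hit €3470.25 > €2900, so the cap limits the owner to €2900 − €1757 = €1143. Plan pays €6853 − €1143 = €5710.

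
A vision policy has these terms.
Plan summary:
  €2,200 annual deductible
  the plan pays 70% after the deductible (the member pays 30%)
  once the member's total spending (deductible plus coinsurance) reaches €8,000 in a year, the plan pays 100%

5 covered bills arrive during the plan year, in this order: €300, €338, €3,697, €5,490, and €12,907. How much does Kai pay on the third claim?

€2,202.50

Claim 1 (€300): entire amount goes to the deductible. Member pays €300; OOP now €300.
Claim 2 (€338): all of it applies to the deductible. Cost to member: €338. OOP to date €638.
Claim 3 (€3,697): €1,562 to deductible, leaving €2,135; coinsurance €2,135 × 30% = €640.50. Cost to member: €2,202.50. OOP to date €2,840.50.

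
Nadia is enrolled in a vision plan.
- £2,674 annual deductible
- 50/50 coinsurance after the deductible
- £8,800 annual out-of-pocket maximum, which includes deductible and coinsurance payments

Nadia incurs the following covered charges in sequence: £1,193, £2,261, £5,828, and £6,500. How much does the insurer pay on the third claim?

£2,914

Claim 1 (£1,193): all of it applies to the deductible. Cost to member: £1,193. OOP to date £1,193. Insurer: £1,193 − £1,193 = £0.
Claim 2 (£2,261): £1,481 to deductible, leaving £780; 50% of £780 = £390. Member owes £1,871 (running OOP £3,064). Plan pays £2,261 − £1,871 = £390.
Claim 3 (£5,828): 50% coinsurance on £5,828 = £2,914. Cost to member: £2,914. OOP to date £5,978. Plan pays £5,828 − £2,914 = £2,914.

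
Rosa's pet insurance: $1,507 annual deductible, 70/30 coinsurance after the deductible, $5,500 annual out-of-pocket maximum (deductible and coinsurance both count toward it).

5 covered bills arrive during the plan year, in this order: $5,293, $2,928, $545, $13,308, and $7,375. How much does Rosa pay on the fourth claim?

$1,815.30

Bill 1, $5,293: $1,507 finishes the deductible; $3,786 goes to coinsurance; owner's 30% is $1,135.80. Owner pays $2,642.80; OOP now $2,642.80.
Bill 2, $2,928: 30% coinsurance on $2,928 = $878.40. Owner owes $878.40 (running OOP $3,521.20).
Bill 3, $545: 30% coinsurance on $545 = $163.50. Owner pays $163.50; OOP now $3,684.70.
Bill 4, $13,308: deductible met; 30% of $13,308 = $3,992.40. OOP would hit $7,677.10 > $5,500, so the cap limits the owner to $5,500 − $3,684.70 = $1,815.30.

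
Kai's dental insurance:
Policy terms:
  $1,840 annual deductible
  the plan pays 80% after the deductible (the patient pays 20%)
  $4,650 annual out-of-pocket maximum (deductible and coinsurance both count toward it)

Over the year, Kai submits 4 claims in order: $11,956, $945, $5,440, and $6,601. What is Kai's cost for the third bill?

#1 ($11,956): deductible takes $1,840, $10,116 remains; patient's 20% is $2,023.20. Patient pays $3,863.20; OOP now $3,863.20.
#2 ($945): deductible met; 20% of $945 = $189. Patient owes $189 (running OOP $4,052.20).
#3 ($5,440): deductible already satisfied, so patient's share is 20% × $5,440 = $1,088. Adding that to $4,052.20 gives $5,140.20, past the $4,650 cap; patient pays only $4,650 − $4,052.20 = $597.80.

$597.80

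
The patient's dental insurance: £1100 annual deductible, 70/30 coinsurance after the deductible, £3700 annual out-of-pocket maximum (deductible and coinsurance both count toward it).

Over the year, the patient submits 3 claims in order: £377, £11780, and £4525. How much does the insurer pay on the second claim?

Claim 1 (£377): entire amount goes to the deductible. Cost to patient: £377. OOP to date £377. Insurer: £377 − £377 = £0.
Claim 2 (£11780): deductible takes £723, £11057 remains; 30% of £11057 = £3317.10. Together that's £723 + £3317.10 = £4040.10. Adding that to £377 gives £4417.10, past the £3700 cap; patient pays only £3700 − £377 = £3323. Insurer: £11780 − £3323 = £8457.

£8457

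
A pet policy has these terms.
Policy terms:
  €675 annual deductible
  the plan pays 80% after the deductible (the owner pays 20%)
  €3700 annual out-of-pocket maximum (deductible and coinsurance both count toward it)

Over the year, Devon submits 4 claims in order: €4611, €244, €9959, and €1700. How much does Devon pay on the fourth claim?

Bill 1, €4611: €675 to deductible, leaving €3936; coinsurance €3936 × 20% = €787.20. Cost to owner: €1462.20. OOP to date €1462.20.
Bill 2, €244: deductible already satisfied, so owner's share is 20% × €244 = €48.80. Cost to owner: €48.80. OOP to date €1511.
Bill 3, €9959: 20% coinsurance on €9959 = €1991.80. Owner owes €1991.80 (running OOP €3502.80).
Bill 4, €1700: deductible met; 20% of €1700 = €340. OOP would hit €3842.80 > €3700, so the cap limits the owner to €3700 − €3502.80 = €197.20.

€197.20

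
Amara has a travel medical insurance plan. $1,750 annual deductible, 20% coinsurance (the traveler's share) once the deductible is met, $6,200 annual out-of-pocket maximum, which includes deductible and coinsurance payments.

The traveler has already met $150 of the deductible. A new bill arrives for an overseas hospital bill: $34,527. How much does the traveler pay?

Remaining deductible: $1,750 − $150 = $1,600.
The remaining $32,927 (= $34,527 − $1,600) moves to coinsurance.
20% of $32,927 = $6,585.40 falls to the traveler.
Traveler responsibility before any cap: $1,600 + $6,585.40 = $8,185.40.
Year-to-date out-of-pocket would reach $150 + $8,185.40 = $8,335.40, above the $6,200 maximum, so the traveler pays only $6,200 − $150 = $6,050.

$6,050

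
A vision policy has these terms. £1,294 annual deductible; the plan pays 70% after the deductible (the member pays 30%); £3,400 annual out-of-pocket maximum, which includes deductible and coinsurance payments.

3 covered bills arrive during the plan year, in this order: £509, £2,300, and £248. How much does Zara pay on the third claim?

£74.40

Bill 1, £509: fully absorbed by the deductible. Member pays £509; OOP now £509.
Bill 2, £2,300: £785 finishes the deductible; £1,515 goes to coinsurance; coinsurance £1,515 × 30% = £454.50. Member pays £1,239.50; OOP now £1,748.50.
Bill 3, £248: deductible met; 30% of £248 = £74.40. Cost to member: £74.40. OOP to date £1,822.90.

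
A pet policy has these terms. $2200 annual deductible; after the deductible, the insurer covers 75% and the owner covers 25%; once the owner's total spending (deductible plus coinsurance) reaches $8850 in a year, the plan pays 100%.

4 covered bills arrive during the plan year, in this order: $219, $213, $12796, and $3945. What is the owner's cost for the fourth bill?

$986.25

Bill 1, $219: fully absorbed by the deductible. Cost to owner: $219. OOP to date $219.
Bill 2, $213: fully absorbed by the deductible. Owner owes $213 (running OOP $432).
Bill 3, $12796: $1768 to deductible, leaving $11028; owner's 25% is $2757. Owner owes $4525 (running OOP $4957).
Bill 4, $3945: deductible already satisfied, so owner's share is 25% × $3945 = $986.25. Cost to owner: $986.25. OOP to date $5943.25.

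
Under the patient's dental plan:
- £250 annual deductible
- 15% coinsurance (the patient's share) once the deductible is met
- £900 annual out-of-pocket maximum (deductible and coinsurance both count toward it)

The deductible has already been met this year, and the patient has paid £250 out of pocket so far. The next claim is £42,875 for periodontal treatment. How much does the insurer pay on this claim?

£42,225

The deductible is already satisfied, so the full bill goes to coinsurance.
Patient's 15% share of £42,875 is £6,431.25.
Adding £6,431.25 to the £250 already spent would give £6,681.25, which exceeds the £900 cap; the patient pays just £900 − £250 = £650.
The insurer covers the remainder: £42,875 − £650 = £42,225.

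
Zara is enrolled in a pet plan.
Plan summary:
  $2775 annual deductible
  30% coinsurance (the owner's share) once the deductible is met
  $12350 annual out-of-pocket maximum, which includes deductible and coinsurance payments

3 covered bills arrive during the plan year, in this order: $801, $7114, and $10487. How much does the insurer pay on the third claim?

#1 ($801): entire amount goes to the deductible. Cost to owner: $801. OOP to date $801. Plan pays $801 − $801 = $0.
#2 ($7114): $1974 finishes the deductible; $5140 goes to coinsurance; coinsurance $5140 × 30% = $1542. Owner pays $3516; OOP now $4317. Insurer: $7114 − $3516 = $3598.
#3 ($10487): deductible already satisfied, so owner's share is 30% × $10487 = $3146.10. Owner owes $3146.10 (running OOP $7463.10). Insurer: $10487 − $3146.10 = $7340.90.

$7340.90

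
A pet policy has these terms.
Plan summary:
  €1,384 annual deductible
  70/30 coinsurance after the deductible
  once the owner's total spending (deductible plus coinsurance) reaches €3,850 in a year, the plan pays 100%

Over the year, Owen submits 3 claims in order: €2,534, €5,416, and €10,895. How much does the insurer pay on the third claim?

€10,398.80

#1 (€2,534): €1,384 finishes the deductible; €1,150 goes to coinsurance; 30% of €1,150 = €345. Cost to owner: €1,729. OOP to date €1,729. Plan pays €2,534 − €1,729 = €805.
#2 (€5,416): deductible met; 30% of €5,416 = €1,624.80. Owner owes €1,624.80 (running OOP €3,353.80). Plan pays €5,416 − €1,624.80 = €3,791.20.
#3 (€10,895): deductible already satisfied, so owner's share is 30% × €10,895 = €3,268.50. OOP would hit €6,622.30 > €3,850, so the cap limits the owner to €3,850 − €3,353.80 = €496.20. Insurer: €10,895 − €496.20 = €10,398.80.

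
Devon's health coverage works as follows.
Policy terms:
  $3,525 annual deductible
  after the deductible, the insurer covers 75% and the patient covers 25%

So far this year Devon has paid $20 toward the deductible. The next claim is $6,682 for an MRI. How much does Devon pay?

$4,299.25

Remaining deductible: $3,525 − $20 = $3,505.
The remaining $3,177 (= $6,682 − $3,505) moves to coinsurance.
Patient's 25% share of $3,177 is $794.25.
That puts the patient's cost at $3,505 + $794.25 = $4,299.25.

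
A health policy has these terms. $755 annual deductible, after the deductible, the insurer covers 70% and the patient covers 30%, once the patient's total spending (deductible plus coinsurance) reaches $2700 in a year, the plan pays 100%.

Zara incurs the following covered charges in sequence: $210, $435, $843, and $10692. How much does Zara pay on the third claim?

#1 ($210): entire amount goes to the deductible. Cost to patient: $210. OOP to date $210.
#2 ($435): all of it applies to the deductible. Patient owes $435 (running OOP $645).
#3 ($843): $110 to deductible, leaving $733; coinsurance $733 × 30% = $219.90. Patient pays $329.90; OOP now $974.90.

$329.90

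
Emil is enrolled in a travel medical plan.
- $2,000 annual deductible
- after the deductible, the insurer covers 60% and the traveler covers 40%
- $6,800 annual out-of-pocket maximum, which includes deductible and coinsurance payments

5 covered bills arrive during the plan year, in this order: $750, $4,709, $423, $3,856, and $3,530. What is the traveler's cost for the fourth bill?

Claim 1 ($750): fully absorbed by the deductible. Cost to traveler: $750. OOP to date $750.
Claim 2 ($4,709): $1,250 to deductible, leaving $3,459; 40% of $3,459 = $1,383.60. Cost to traveler: $2,633.60. OOP to date $3,383.60.
Claim 3 ($423): 40% coinsurance on $423 = $169.20. Traveler pays $169.20; OOP now $3,552.80.
Claim 4 ($3,856): deductible met; 40% of $3,856 = $1,542.40. Traveler pays $1,542.40; OOP now $5,095.20.

$1,542.40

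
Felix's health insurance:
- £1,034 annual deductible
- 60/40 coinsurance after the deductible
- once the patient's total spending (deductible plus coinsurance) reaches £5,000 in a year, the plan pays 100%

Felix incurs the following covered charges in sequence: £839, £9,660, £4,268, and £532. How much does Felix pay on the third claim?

£180

Claim 1 (£839): all of it applies to the deductible. Cost to patient: £839. OOP to date £839.
Claim 2 (£9,660): deductible takes £195, £9,465 remains; 40% of £9,465 = £3,786. Cost to patient: £3,981. OOP to date £4,820.
Claim 3 (£4,268): deductible already satisfied, so patient's share is 40% × £4,268 = £1,707.20. OOP would hit £6,527.20 > £5,000, so the cap limits the patient to £5,000 − £4,820 = £180.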